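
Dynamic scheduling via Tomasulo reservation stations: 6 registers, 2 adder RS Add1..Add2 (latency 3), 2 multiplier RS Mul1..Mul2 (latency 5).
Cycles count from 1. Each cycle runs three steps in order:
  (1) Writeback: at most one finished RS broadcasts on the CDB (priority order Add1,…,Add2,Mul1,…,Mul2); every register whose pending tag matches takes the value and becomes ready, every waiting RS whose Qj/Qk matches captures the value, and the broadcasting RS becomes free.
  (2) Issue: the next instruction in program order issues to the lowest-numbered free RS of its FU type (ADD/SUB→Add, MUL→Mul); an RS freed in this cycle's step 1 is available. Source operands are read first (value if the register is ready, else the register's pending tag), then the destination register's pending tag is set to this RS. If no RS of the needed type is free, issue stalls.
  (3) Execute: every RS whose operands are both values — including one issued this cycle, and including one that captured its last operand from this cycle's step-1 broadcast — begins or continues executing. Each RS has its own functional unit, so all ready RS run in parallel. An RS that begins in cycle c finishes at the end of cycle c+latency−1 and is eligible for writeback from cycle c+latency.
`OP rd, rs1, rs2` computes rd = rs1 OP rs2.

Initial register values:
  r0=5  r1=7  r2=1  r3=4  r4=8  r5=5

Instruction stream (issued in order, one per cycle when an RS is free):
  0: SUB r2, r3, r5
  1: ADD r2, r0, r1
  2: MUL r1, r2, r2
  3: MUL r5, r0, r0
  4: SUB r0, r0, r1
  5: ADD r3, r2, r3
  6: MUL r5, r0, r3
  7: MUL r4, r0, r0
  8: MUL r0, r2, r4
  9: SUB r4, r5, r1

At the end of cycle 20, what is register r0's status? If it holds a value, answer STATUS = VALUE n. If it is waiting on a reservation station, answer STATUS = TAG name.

STATUS = TAG Mul1

c1: issue SUB r2<-Add1 | r0:5,r1:7,r2:Add1,r3:4,r4:8,r5:5
c2: issue ADD r2<-Add2 | r0:5,r1:7,r2:Add2,r3:4,r4:8,r5:5
c3: issue MUL r1<-Mul1 | r0:5,r1:Mul1,r2:Add2,r3:4,r4:8,r5:5
c4: CDB Add1=-1; issue MUL r5<-Mul2 | r0:5,r1:Mul1,r2:Add2,r3:4,r4:8,r5:Mul2
c5: CDB Add2=12; issue SUB r0<-Add1 | r0:Add1,r1:Mul1,r2:12,r3:4,r4:8,r5:Mul2
c6: issue ADD r3<-Add2 | r0:Add1,r1:Mul1,r2:12,r3:Add2,r4:8,r5:Mul2
c7: stall | r0:Add1,r1:Mul1,r2:12,r3:Add2,r4:8,r5:Mul2
c8: stall | r0:Add1,r1:Mul1,r2:12,r3:Add2,r4:8,r5:Mul2
c9: CDB Add2=16; stall | r0:Add1,r1:Mul1,r2:12,r3:16,r4:8,r5:Mul2
c10: CDB Mul1=144; issue MUL r5<-Mul1 | r0:Add1,r1:144,r2:12,r3:16,r4:8,r5:Mul1
c11: CDB Mul2=25; issue MUL r4<-Mul2 | r0:Add1,r1:144,r2:12,r3:16,r4:Mul2,r5:Mul1
c12: stall | r0:Add1,r1:144,r2:12,r3:16,r4:Mul2,r5:Mul1
c13: CDB Add1=-139; stall | r0:-139,r1:144,r2:12,r3:16,r4:Mul2,r5:Mul1
c14: stall | r0:-139,r1:144,r2:12,r3:16,r4:Mul2,r5:Mul1
c15: stall | r0:-139,r1:144,r2:12,r3:16,r4:Mul2,r5:Mul1
c16: stall | r0:-139,r1:144,r2:12,r3:16,r4:Mul2,r5:Mul1
c17: stall | r0:-139,r1:144,r2:12,r3:16,r4:Mul2,r5:Mul1
c18: CDB Mul1=-2224; issue MUL r0<-Mul1 | r0:Mul1,r1:144,r2:12,r3:16,r4:Mul2,r5:-2224
c19: CDB Mul2=19321; issue SUB r4<-Add1 | r0:Mul1,r1:144,r2:12,r3:16,r4:Add1,r5:-2224
c20: - | r0:Mul1,r1:144,r2:12,r3:16,r4:Add1,r5:-2224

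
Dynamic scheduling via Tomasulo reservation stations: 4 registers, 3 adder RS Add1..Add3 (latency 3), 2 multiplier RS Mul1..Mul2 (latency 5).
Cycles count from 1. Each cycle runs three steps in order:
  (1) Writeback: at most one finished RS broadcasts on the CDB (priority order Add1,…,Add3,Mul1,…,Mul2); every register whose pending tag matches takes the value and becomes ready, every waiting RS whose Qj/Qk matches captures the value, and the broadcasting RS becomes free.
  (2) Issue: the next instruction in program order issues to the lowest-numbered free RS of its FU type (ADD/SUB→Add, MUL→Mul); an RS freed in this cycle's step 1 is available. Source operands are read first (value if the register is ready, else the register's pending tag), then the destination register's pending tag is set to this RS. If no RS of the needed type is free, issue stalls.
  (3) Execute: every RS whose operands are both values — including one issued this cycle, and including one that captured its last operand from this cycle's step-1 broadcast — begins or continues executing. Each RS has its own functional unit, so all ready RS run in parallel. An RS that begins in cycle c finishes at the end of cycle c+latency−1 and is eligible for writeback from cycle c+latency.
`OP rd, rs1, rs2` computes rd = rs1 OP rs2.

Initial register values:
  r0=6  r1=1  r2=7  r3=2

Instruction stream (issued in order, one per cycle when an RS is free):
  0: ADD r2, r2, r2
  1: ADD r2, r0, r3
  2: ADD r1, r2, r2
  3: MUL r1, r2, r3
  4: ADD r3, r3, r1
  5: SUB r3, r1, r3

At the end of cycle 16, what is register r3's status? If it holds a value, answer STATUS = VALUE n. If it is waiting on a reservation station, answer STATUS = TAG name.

  c1: issue ADD r2<-Add1  regs: r0:6,r1:1,r2:Add1,r3:2
  c2: issue ADD r2<-Add2  regs: r0:6,r1:1,r2:Add2,r3:2
  c3: issue ADD r1<-Add3  regs: r0:6,r1:Add3,r2:Add2,r3:2
  c4: CDB Add1=14; issue MUL r1<-Mul1  regs: r0:6,r1:Mul1,r2:Add2,r3:2
  c5: CDB Add2=8; issue ADD r3<-Add1  regs: r0:6,r1:Mul1,r2:8,r3:Add1
  c6: issue SUB r3<-Add2  regs: r0:6,r1:Mul1,r2:8,r3:Add2
  c7: -  regs: r0:6,r1:Mul1,r2:8,r3:Add2
  c8: CDB Add3=16  regs: r0:6,r1:Mul1,r2:8,r3:Add2
  c9: -  regs: r0:6,r1:Mul1,r2:8,r3:Add2
  c10: CDB Mul1=16  regs: r0:6,r1:16,r2:8,r3:Add2
  c11: -  regs: r0:6,r1:16,r2:8,r3:Add2
  c12: -  regs: r0:6,r1:16,r2:8,r3:Add2
  c13: CDB Add1=18  regs: r0:6,r1:16,r2:8,r3:Add2
  c14: -  regs: r0:6,r1:16,r2:8,r3:Add2
  c15: -  regs: r0:6,r1:16,r2:8,r3:Add2
  c16: CDB Add2=-2  regs: r0:6,r1:16,r2:8,r3:-2

STATUS = VALUE -2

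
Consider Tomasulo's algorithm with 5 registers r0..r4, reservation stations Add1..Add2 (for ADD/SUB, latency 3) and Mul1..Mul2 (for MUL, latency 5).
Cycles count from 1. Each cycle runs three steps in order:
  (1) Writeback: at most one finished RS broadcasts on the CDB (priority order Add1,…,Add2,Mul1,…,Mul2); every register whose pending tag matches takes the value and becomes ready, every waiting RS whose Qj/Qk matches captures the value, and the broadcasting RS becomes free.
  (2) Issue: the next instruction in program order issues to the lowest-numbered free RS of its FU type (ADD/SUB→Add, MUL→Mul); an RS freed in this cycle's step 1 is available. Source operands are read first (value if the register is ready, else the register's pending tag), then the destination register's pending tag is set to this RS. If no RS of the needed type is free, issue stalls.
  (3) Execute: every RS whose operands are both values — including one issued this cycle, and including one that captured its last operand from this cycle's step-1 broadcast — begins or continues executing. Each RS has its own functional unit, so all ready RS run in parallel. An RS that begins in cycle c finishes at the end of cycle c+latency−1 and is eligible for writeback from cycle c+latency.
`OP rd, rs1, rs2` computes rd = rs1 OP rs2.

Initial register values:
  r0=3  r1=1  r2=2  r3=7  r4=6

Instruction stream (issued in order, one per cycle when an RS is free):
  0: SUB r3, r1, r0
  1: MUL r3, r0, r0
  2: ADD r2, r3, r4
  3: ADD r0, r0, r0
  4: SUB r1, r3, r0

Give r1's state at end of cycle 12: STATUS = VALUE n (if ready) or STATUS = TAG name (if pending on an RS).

STATUS = VALUE 3

  c1: issue SUB r3<-Add1  regs: r0:3,r1:1,r2:2,r3:Add1,r4:6
  c2: issue MUL r3<-Mul1  regs: r0:3,r1:1,r2:2,r3:Mul1,r4:6
  c3: issue ADD r2<-Add2  regs: r0:3,r1:1,r2:Add2,r3:Mul1,r4:6
  c4: CDB Add1=-2; issue ADD r0<-Add1  regs: r0:Add1,r1:1,r2:Add2,r3:Mul1,r4:6
  c5: stall  regs: r0:Add1,r1:1,r2:Add2,r3:Mul1,r4:6
  c6: stall  regs: r0:Add1,r1:1,r2:Add2,r3:Mul1,r4:6
  c7: CDB Add1=6; issue SUB r1<-Add1  regs: r0:6,r1:Add1,r2:Add2,r3:Mul1,r4:6
  c8: CDB Mul1=9  regs: r0:6,r1:Add1,r2:Add2,r3:9,r4:6
  c9: -  regs: r0:6,r1:Add1,r2:Add2,r3:9,r4:6
  c10: -  regs: r0:6,r1:Add1,r2:Add2,r3:9,r4:6
  c11: CDB Add1=3  regs: r0:6,r1:3,r2:Add2,r3:9,r4:6
  c12: CDB Add2=15  regs: r0:6,r1:3,r2:15,r3:9,r4:6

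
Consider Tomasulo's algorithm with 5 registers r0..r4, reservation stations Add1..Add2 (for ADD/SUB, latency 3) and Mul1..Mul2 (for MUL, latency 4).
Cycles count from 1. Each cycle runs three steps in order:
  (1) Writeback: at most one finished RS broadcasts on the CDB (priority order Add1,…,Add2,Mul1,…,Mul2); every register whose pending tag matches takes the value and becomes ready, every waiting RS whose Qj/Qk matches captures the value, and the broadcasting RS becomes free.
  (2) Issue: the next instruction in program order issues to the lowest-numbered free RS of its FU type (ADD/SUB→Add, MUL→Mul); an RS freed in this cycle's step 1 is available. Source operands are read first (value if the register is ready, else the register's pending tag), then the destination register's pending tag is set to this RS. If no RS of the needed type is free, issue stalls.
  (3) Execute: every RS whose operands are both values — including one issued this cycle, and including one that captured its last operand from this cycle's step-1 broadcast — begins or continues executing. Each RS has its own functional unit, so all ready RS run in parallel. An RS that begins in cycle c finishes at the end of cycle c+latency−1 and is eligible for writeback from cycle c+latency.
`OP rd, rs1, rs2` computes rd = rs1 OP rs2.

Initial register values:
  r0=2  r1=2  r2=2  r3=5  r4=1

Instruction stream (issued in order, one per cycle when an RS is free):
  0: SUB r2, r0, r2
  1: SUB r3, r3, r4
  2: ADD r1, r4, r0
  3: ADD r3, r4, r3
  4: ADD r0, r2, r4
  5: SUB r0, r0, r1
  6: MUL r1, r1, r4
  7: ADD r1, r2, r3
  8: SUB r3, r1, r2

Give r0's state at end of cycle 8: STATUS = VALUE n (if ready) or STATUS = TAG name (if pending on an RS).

cycle 1: issue SUB r2<-Add1 // r0:2,r1:2,r2:Add1,r3:5,r4:1
cycle 2: issue SUB r3<-Add2 // r0:2,r1:2,r2:Add1,r3:Add2,r4:1
cycle 3: stall // r0:2,r1:2,r2:Add1,r3:Add2,r4:1
cycle 4: CDB Add1=0; issue ADD r1<-Add1 // r0:2,r1:Add1,r2:0,r3:Add2,r4:1
cycle 5: CDB Add2=4; issue ADD r3<-Add2 // r0:2,r1:Add1,r2:0,r3:Add2,r4:1
cycle 6: stall // r0:2,r1:Add1,r2:0,r3:Add2,r4:1
cycle 7: CDB Add1=3; issue ADD r0<-Add1 // r0:Add1,r1:3,r2:0,r3:Add2,r4:1
cycle 8: CDB Add2=5; issue SUB r0<-Add2 // r0:Add2,r1:3,r2:0,r3:5,r4:1

STATUS = TAG Add2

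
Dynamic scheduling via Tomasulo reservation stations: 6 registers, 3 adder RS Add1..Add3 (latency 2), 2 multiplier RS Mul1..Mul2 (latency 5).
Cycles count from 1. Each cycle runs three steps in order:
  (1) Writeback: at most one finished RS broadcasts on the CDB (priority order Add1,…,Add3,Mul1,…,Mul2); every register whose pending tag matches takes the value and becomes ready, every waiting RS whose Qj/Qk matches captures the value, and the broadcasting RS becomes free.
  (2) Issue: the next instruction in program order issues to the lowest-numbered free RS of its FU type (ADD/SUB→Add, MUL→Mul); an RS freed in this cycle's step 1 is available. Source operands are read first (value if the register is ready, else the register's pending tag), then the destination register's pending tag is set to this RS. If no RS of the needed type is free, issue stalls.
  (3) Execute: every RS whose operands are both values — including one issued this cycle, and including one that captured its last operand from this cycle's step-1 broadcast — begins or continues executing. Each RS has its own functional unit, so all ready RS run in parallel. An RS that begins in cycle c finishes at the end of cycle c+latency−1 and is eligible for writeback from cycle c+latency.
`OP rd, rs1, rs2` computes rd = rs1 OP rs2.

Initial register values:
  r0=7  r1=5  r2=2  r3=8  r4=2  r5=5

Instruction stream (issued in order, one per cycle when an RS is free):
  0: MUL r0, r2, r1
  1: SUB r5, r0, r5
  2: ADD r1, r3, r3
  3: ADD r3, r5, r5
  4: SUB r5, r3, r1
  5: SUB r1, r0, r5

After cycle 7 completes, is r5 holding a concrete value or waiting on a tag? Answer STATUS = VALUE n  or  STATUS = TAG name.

c1: issue MUL r0<-Mul1 | r0:Mul1,r1:5,r2:2,r3:8,r4:2,r5:5
c2: issue SUB r5<-Add1 | r0:Mul1,r1:5,r2:2,r3:8,r4:2,r5:Add1
c3: issue ADD r1<-Add2 | r0:Mul1,r1:Add2,r2:2,r3:8,r4:2,r5:Add1
c4: issue ADD r3<-Add3 | r0:Mul1,r1:Add2,r2:2,r3:Add3,r4:2,r5:Add1
c5: CDB Add2=16; issue SUB r5<-Add2 | r0:Mul1,r1:16,r2:2,r3:Add3,r4:2,r5:Add2
c6: CDB Mul1=10; stall | r0:10,r1:16,r2:2,r3:Add3,r4:2,r5:Add2
c7: stall | r0:10,r1:16,r2:2,r3:Add3,r4:2,r5:Add2

STATUS = TAG Add2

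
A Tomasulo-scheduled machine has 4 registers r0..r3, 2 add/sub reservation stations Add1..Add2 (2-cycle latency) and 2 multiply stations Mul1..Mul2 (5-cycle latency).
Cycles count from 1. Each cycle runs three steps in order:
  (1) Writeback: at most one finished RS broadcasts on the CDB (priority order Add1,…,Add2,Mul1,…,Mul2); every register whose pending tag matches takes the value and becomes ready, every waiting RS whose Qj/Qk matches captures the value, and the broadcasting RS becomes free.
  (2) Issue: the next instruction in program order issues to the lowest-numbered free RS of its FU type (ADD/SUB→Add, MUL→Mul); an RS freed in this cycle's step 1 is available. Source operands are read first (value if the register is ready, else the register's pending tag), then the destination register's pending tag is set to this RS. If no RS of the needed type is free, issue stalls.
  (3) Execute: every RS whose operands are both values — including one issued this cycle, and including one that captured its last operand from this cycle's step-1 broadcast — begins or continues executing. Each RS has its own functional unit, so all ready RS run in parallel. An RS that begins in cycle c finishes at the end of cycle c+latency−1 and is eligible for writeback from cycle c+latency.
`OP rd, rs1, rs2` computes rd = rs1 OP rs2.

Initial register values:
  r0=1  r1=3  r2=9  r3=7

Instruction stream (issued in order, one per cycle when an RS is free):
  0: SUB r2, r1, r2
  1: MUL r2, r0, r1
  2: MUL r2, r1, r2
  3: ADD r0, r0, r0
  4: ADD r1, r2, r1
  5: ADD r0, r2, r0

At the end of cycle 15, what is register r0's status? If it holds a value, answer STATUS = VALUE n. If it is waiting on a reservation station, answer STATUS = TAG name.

cycle 1: issue SUB r2<-Add1 // r0:1,r1:3,r2:Add1,r3:7
cycle 2: issue MUL r2<-Mul1 // r0:1,r1:3,r2:Mul1,r3:7
cycle 3: CDB Add1=-6; issue MUL r2<-Mul2 // r0:1,r1:3,r2:Mul2,r3:7
cycle 4: issue ADD r0<-Add1 // r0:Add1,r1:3,r2:Mul2,r3:7
cycle 5: issue ADD r1<-Add2 // r0:Add1,r1:Add2,r2:Mul2,r3:7
cycle 6: CDB Add1=2; issue ADD r0<-Add1 // r0:Add1,r1:Add2,r2:Mul2,r3:7
cycle 7: CDB Mul1=3 // r0:Add1,r1:Add2,r2:Mul2,r3:7
cycle 8: - // r0:Add1,r1:Add2,r2:Mul2,r3:7
cycle 9: - // r0:Add1,r1:Add2,r2:Mul2,r3:7
cycle 10: - // r0:Add1,r1:Add2,r2:Mul2,r3:7
cycle 11: - // r0:Add1,r1:Add2,r2:Mul2,r3:7
cycle 12: CDB Mul2=9 // r0:Add1,r1:Add2,r2:9,r3:7
cycle 13: - // r0:Add1,r1:Add2,r2:9,r3:7
cycle 14: CDB Add1=11 // r0:11,r1:Add2,r2:9,r3:7
cycle 15: CDB Add2=12 // r0:11,r1:12,r2:9,r3:7

STATUS = VALUE 11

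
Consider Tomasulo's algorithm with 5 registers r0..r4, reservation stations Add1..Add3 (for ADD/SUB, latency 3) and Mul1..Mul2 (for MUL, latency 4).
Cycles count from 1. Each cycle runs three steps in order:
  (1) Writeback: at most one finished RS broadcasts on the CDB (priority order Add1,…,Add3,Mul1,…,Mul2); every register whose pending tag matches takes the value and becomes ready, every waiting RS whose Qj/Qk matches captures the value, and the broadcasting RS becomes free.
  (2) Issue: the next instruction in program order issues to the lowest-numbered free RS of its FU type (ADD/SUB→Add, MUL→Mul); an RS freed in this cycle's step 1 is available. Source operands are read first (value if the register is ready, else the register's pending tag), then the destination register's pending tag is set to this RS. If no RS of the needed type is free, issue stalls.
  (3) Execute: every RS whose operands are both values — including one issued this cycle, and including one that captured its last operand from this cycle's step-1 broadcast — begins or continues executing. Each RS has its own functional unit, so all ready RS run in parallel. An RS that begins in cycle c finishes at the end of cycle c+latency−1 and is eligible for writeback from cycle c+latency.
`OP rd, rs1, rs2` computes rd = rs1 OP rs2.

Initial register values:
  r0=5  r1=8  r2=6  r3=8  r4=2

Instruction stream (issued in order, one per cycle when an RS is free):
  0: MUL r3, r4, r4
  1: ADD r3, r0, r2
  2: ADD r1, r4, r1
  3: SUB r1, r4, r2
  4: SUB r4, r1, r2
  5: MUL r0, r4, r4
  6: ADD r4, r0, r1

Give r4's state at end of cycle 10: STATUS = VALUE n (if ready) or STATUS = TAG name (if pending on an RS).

cycle 1: issue MUL r3<-Mul1 // r0:5,r1:8,r2:6,r3:Mul1,r4:2
cycle 2: issue ADD r3<-Add1 // r0:5,r1:8,r2:6,r3:Add1,r4:2
cycle 3: issue ADD r1<-Add2 // r0:5,r1:Add2,r2:6,r3:Add1,r4:2
cycle 4: issue SUB r1<-Add3 // r0:5,r1:Add3,r2:6,r3:Add1,r4:2
cycle 5: CDB Add1=11; issue SUB r4<-Add1 // r0:5,r1:Add3,r2:6,r3:11,r4:Add1
cycle 6: CDB Add2=10; issue MUL r0<-Mul2 // r0:Mul2,r1:Add3,r2:6,r3:11,r4:Add1
cycle 7: CDB Add3=-4; issue ADD r4<-Add2 // r0:Mul2,r1:-4,r2:6,r3:11,r4:Add2
cycle 8: CDB Mul1=4 // r0:Mul2,r1:-4,r2:6,r3:11,r4:Add2
cycle 9: - // r0:Mul2,r1:-4,r2:6,r3:11,r4:Add2
cycle 10: CDB Add1=-10 // r0:Mul2,r1:-4,r2:6,r3:11,r4:Add2

STATUS = TAG Add2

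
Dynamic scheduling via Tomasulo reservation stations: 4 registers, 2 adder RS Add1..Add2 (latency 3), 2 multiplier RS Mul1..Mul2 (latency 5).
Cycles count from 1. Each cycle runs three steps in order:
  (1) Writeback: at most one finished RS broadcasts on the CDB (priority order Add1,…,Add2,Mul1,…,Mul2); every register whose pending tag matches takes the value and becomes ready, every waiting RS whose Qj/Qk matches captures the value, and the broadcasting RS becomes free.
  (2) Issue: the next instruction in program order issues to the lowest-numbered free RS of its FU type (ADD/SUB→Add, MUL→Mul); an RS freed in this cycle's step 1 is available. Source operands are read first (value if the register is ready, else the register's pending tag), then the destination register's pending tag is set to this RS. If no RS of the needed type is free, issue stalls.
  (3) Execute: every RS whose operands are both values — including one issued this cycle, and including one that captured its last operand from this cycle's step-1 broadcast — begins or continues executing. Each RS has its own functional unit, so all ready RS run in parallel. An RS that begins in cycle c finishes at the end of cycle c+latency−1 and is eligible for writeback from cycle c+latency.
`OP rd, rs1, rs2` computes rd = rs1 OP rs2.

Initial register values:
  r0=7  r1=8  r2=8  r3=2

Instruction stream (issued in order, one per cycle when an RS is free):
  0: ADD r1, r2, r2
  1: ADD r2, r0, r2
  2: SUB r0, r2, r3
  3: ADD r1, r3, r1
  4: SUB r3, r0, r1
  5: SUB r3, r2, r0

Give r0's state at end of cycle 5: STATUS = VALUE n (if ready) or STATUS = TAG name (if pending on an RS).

STATUS = TAG Add1

cycle 1: issue ADD r1<-Add1 // r0:7,r1:Add1,r2:8,r3:2
cycle 2: issue ADD r2<-Add2 // r0:7,r1:Add1,r2:Add2,r3:2
cycle 3: stall // r0:7,r1:Add1,r2:Add2,r3:2
cycle 4: CDB Add1=16; issue SUB r0<-Add1 // r0:Add1,r1:16,r2:Add2,r3:2
cycle 5: CDB Add2=15; issue ADD r1<-Add2 // r0:Add1,r1:Add2,r2:15,r3:2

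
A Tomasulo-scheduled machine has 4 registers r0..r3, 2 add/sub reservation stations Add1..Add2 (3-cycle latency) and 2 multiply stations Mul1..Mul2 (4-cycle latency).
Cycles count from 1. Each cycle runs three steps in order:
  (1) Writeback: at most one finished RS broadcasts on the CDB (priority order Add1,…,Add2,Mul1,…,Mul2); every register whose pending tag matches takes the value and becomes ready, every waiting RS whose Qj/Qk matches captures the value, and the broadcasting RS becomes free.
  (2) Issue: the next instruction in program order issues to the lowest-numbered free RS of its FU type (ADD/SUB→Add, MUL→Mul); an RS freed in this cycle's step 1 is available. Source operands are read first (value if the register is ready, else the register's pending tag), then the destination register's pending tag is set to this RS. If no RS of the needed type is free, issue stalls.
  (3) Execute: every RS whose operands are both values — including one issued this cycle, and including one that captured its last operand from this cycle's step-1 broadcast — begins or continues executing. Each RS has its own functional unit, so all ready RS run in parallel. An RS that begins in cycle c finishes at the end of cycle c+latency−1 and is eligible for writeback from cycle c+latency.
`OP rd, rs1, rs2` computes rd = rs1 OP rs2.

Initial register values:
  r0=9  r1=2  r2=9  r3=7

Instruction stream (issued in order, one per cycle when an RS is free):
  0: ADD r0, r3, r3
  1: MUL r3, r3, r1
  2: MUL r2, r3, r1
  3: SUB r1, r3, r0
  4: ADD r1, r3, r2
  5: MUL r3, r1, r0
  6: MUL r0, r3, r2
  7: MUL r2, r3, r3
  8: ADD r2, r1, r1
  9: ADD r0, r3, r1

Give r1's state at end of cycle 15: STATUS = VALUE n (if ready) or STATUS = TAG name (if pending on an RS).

STATUS = VALUE 42

cycle 1: issue ADD r0<-Add1 // r0:Add1,r1:2,r2:9,r3:7
cycle 2: issue MUL r3<-Mul1 // r0:Add1,r1:2,r2:9,r3:Mul1
cycle 3: issue MUL r2<-Mul2 // r0:Add1,r1:2,r2:Mul2,r3:Mul1
cycle 4: CDB Add1=14; issue SUB r1<-Add1 // r0:14,r1:Add1,r2:Mul2,r3:Mul1
cycle 5: issue ADD r1<-Add2 // r0:14,r1:Add2,r2:Mul2,r3:Mul1
cycle 6: CDB Mul1=14; issue MUL r3<-Mul1 // r0:14,r1:Add2,r2:Mul2,r3:Mul1
cycle 7: stall // r0:14,r1:Add2,r2:Mul2,r3:Mul1
cycle 8: stall // r0:14,r1:Add2,r2:Mul2,r3:Mul1
cycle 9: CDB Add1=0; stall // r0:14,r1:Add2,r2:Mul2,r3:Mul1
cycle 10: CDB Mul2=28; issue MUL r0<-Mul2 // r0:Mul2,r1:Add2,r2:28,r3:Mul1
cycle 11: stall // r0:Mul2,r1:Add2,r2:28,r3:Mul1
cycle 12: stall // r0:Mul2,r1:Add2,r2:28,r3:Mul1
cycle 13: CDB Add2=42; stall // r0:Mul2,r1:42,r2:28,r3:Mul1
cycle 14: stall // r0:Mul2,r1:42,r2:28,r3:Mul1
cycle 15: stall // r0:Mul2,r1:42,r2:28,r3:Mul1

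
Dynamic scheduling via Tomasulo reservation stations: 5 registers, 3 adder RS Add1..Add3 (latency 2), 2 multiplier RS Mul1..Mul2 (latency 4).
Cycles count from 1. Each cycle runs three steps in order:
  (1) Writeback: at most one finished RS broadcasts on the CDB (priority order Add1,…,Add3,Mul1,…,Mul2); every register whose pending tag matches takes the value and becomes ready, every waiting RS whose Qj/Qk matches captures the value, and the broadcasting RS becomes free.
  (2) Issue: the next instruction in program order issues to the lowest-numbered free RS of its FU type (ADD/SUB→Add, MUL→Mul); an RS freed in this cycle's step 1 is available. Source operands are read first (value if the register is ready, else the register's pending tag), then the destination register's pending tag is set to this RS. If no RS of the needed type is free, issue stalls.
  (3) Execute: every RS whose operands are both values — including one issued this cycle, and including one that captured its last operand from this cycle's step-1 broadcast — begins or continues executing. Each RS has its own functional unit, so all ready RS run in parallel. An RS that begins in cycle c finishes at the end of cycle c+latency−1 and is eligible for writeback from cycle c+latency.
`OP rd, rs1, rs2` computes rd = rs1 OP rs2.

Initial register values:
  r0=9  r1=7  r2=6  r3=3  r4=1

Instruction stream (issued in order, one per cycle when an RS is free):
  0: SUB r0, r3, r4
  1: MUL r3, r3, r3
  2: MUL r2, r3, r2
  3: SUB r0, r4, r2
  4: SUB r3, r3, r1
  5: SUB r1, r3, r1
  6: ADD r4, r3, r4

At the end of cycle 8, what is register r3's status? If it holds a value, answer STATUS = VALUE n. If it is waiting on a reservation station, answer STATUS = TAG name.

cycle 1: issue SUB r0<-Add1 // r0:Add1,r1:7,r2:6,r3:3,r4:1
cycle 2: issue MUL r3<-Mul1 // r0:Add1,r1:7,r2:6,r3:Mul1,r4:1
cycle 3: CDB Add1=2; issue MUL r2<-Mul2 // r0:2,r1:7,r2:Mul2,r3:Mul1,r4:1
cycle 4: issue SUB r0<-Add1 // r0:Add1,r1:7,r2:Mul2,r3:Mul1,r4:1
cycle 5: issue SUB r3<-Add2 // r0:Add1,r1:7,r2:Mul2,r3:Add2,r4:1
cycle 6: CDB Mul1=9; issue SUB r1<-Add3 // r0:Add1,r1:Add3,r2:Mul2,r3:Add2,r4:1
cycle 7: stall // r0:Add1,r1:Add3,r2:Mul2,r3:Add2,r4:1
cycle 8: CDB Add2=2; issue ADD r4<-Add2 // r0:Add1,r1:Add3,r2:Mul2,r3:2,r4:Add2

STATUS = VALUE 2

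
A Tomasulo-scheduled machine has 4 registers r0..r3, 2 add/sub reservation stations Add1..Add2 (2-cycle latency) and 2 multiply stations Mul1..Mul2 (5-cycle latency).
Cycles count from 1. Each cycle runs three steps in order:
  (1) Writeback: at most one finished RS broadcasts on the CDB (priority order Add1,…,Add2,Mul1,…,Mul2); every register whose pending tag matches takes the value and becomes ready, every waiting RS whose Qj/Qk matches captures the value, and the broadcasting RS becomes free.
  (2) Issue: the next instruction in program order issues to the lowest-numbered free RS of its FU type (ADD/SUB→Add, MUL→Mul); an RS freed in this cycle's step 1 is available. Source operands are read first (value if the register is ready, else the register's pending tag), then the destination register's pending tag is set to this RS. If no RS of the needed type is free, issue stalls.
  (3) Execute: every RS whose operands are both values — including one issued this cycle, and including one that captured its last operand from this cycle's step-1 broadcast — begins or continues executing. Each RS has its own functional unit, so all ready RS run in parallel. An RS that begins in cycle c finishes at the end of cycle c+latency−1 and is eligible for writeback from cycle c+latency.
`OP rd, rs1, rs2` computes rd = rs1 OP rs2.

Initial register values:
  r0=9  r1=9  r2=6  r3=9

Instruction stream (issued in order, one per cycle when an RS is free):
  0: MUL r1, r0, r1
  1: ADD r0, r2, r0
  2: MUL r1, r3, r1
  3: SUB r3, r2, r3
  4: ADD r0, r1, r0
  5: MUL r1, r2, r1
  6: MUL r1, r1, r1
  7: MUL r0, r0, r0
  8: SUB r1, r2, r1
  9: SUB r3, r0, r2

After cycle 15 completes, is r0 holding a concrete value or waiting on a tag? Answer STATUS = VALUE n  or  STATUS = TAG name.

  c1: issue MUL r1<-Mul1  regs: r0:9,r1:Mul1,r2:6,r3:9
  c2: issue ADD r0<-Add1  regs: r0:Add1,r1:Mul1,r2:6,r3:9
  c3: issue MUL r1<-Mul2  regs: r0:Add1,r1:Mul2,r2:6,r3:9
  c4: CDB Add1=15; issue SUB r3<-Add1  regs: r0:15,r1:Mul2,r2:6,r3:Add1
  c5: issue ADD r0<-Add2  regs: r0:Add2,r1:Mul2,r2:6,r3:Add1
  c6: CDB Add1=-3; stall  regs: r0:Add2,r1:Mul2,r2:6,r3:-3
  c7: CDB Mul1=81; issue MUL r1<-Mul1  regs: r0:Add2,r1:Mul1,r2:6,r3:-3
  c8: stall  regs: r0:Add2,r1:Mul1,r2:6,r3:-3
  c9: stall  regs: r0:Add2,r1:Mul1,r2:6,r3:-3
  c10: stall  regs: r0:Add2,r1:Mul1,r2:6,r3:-3
  c11: stall  regs: r0:Add2,r1:Mul1,r2:6,r3:-3
  c12: CDB Mul2=729; issue MUL r1<-Mul2  regs: r0:Add2,r1:Mul2,r2:6,r3:-3
  c13: stall  regs: r0:Add2,r1:Mul2,r2:6,r3:-3
  c14: CDB Add2=744; stall  regs: r0:744,r1:Mul2,r2:6,r3:-3
  c15: stall  regs: r0:744,r1:Mul2,r2:6,r3:-3

STATUS = VALUE 744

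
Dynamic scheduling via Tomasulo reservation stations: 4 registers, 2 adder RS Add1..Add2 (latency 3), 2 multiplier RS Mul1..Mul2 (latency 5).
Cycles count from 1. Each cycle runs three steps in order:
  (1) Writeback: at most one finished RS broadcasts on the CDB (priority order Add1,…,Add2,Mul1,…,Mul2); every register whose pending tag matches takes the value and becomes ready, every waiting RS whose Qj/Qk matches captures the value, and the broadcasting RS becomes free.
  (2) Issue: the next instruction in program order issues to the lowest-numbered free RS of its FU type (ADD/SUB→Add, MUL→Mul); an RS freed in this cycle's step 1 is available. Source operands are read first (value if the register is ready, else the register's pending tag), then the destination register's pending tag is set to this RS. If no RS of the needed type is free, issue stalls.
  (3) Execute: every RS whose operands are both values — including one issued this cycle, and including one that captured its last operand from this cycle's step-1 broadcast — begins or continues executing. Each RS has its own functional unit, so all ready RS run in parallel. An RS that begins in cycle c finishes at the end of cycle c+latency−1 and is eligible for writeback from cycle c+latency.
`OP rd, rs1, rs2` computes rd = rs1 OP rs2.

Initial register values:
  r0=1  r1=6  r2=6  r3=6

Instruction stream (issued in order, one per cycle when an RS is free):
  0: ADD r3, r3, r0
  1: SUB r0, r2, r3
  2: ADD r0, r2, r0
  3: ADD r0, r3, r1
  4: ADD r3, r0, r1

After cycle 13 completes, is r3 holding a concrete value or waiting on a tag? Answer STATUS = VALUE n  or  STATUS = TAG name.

  c1: issue ADD r3<-Add1  regs: r0:1,r1:6,r2:6,r3:Add1
  c2: issue SUB r0<-Add2  regs: r0:Add2,r1:6,r2:6,r3:Add1
  c3: stall  regs: r0:Add2,r1:6,r2:6,r3:Add1
  c4: CDB Add1=7; issue ADD r0<-Add1  regs: r0:Add1,r1:6,r2:6,r3:7
  c5: stall  regs: r0:Add1,r1:6,r2:6,r3:7
  c6: stall  regs: r0:Add1,r1:6,r2:6,r3:7
  c7: CDB Add2=-1; issue ADD r0<-Add2  regs: r0:Add2,r1:6,r2:6,r3:7
  c8: stall  regs: r0:Add2,r1:6,r2:6,r3:7
  c9: stall  regs: r0:Add2,r1:6,r2:6,r3:7
  c10: CDB Add1=5; issue ADD r3<-Add1  regs: r0:Add2,r1:6,r2:6,r3:Add1
  c11: CDB Add2=13  regs: r0:13,r1:6,r2:6,r3:Add1
  c12: -  regs: r0:13,r1:6,r2:6,r3:Add1
  c13: -  regs: r0:13,r1:6,r2:6,r3:Add1

STATUS = TAG Add1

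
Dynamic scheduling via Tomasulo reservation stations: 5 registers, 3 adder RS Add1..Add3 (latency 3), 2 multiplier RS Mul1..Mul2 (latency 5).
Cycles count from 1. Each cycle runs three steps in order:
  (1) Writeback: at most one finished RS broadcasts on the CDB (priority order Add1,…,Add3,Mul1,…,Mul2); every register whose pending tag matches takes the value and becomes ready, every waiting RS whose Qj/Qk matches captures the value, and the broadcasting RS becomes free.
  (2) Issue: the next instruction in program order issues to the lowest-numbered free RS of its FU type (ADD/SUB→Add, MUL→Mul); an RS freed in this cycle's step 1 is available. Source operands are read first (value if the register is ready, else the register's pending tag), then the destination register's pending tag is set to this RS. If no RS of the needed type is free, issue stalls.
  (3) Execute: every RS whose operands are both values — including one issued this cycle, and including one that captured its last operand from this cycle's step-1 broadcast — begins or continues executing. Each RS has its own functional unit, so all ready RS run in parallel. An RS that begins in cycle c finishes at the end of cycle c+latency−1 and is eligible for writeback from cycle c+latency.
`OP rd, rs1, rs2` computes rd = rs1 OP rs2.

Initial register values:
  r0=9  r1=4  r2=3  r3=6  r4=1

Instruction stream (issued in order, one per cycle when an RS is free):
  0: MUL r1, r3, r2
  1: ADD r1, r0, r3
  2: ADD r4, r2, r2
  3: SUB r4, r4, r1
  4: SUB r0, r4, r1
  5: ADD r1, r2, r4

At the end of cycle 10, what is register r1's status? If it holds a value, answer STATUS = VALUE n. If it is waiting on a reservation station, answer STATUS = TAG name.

STATUS = TAG Add2

cycle 1: issue MUL r1<-Mul1 // r0:9,r1:Mul1,r2:3,r3:6,r4:1
cycle 2: issue ADD r1<-Add1 // r0:9,r1:Add1,r2:3,r3:6,r4:1
cycle 3: issue ADD r4<-Add2 // r0:9,r1:Add1,r2:3,r3:6,r4:Add2
cycle 4: issue SUB r4<-Add3 // r0:9,r1:Add1,r2:3,r3:6,r4:Add3
cycle 5: CDB Add1=15; issue SUB r0<-Add1 // r0:Add1,r1:15,r2:3,r3:6,r4:Add3
cycle 6: CDB Add2=6; issue ADD r1<-Add2 // r0:Add1,r1:Add2,r2:3,r3:6,r4:Add3
cycle 7: CDB Mul1=18 // r0:Add1,r1:Add2,r2:3,r3:6,r4:Add3
cycle 8: - // r0:Add1,r1:Add2,r2:3,r3:6,r4:Add3
cycle 9: CDB Add3=-9 // r0:Add1,r1:Add2,r2:3,r3:6,r4:-9
cycle 10: - // r0:Add1,r1:Add2,r2:3,r3:6,r4:-9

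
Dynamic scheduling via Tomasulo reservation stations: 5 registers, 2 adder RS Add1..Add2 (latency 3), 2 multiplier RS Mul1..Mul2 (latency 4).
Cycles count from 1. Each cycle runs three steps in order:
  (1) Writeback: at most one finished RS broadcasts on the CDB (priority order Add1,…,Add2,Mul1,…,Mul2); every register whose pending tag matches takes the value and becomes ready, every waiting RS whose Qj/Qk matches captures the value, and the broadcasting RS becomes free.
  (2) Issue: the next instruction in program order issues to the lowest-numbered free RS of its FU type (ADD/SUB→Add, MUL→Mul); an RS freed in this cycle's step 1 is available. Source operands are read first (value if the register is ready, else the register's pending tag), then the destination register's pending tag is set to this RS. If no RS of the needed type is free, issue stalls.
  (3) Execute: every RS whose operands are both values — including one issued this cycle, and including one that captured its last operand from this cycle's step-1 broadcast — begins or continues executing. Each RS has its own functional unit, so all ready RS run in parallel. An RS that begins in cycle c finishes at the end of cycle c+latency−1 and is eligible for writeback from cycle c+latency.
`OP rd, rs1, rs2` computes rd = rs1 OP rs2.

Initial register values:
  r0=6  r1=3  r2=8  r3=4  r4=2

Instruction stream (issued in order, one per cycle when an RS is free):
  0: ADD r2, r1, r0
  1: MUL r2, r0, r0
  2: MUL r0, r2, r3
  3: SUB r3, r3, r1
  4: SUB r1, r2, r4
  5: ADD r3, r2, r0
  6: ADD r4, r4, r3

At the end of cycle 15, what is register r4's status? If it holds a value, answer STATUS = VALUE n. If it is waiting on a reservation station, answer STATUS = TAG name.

cycle 1: issue ADD r2<-Add1 // r0:6,r1:3,r2:Add1,r3:4,r4:2
cycle 2: issue MUL r2<-Mul1 // r0:6,r1:3,r2:Mul1,r3:4,r4:2
cycle 3: issue MUL r0<-Mul2 // r0:Mul2,r1:3,r2:Mul1,r3:4,r4:2
cycle 4: CDB Add1=9; issue SUB r3<-Add1 // r0:Mul2,r1:3,r2:Mul1,r3:Add1,r4:2
cycle 5: issue SUB r1<-Add2 // r0:Mul2,r1:Add2,r2:Mul1,r3:Add1,r4:2
cycle 6: CDB Mul1=36; stall // r0:Mul2,r1:Add2,r2:36,r3:Add1,r4:2
cycle 7: CDB Add1=1; issue ADD r3<-Add1 // r0:Mul2,r1:Add2,r2:36,r3:Add1,r4:2
cycle 8: stall // r0:Mul2,r1:Add2,r2:36,r3:Add1,r4:2
cycle 9: CDB Add2=34; issue ADD r4<-Add2 // r0:Mul2,r1:34,r2:36,r3:Add1,r4:Add2
cycle 10: CDB Mul2=144 // r0:144,r1:34,r2:36,r3:Add1,r4:Add2
cycle 11: - // r0:144,r1:34,r2:36,r3:Add1,r4:Add2
cycle 12: - // r0:144,r1:34,r2:36,r3:Add1,r4:Add2
cycle 13: CDB Add1=180 // r0:144,r1:34,r2:36,r3:180,r4:Add2
cycle 14: - // r0:144,r1:34,r2:36,r3:180,r4:Add2
cycle 15: - // r0:144,r1:34,r2:36,r3:180,r4:Add2

STATUS = TAG Add2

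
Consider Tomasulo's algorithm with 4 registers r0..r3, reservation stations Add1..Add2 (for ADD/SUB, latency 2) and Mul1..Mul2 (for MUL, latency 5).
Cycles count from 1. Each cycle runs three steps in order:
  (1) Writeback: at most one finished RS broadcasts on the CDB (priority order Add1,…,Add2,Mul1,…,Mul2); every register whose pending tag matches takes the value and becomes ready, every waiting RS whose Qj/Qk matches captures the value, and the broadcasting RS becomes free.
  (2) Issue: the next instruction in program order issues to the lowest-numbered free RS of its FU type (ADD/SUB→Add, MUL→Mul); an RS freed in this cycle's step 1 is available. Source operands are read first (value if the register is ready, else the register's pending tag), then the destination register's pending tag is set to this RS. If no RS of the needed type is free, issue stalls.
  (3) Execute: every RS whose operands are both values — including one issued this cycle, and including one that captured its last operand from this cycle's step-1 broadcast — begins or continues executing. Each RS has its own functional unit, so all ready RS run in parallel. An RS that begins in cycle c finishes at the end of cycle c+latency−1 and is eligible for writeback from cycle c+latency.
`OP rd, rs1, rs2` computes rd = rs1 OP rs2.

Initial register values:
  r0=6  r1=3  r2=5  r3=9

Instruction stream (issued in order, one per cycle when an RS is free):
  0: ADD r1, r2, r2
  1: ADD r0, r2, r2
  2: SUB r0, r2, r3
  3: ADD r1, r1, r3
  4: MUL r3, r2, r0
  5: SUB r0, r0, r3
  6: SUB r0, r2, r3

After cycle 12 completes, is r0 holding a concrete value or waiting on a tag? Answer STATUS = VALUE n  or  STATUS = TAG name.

STATUS = TAG Add2

  c1: issue ADD r1<-Add1  regs: r0:6,r1:Add1,r2:5,r3:9
  c2: issue ADD r0<-Add2  regs: r0:Add2,r1:Add1,r2:5,r3:9
  c3: CDB Add1=10; issue SUB r0<-Add1  regs: r0:Add1,r1:10,r2:5,r3:9
  c4: CDB Add2=10; issue ADD r1<-Add2  regs: r0:Add1,r1:Add2,r2:5,r3:9
  c5: CDB Add1=-4; issue MUL r3<-Mul1  regs: r0:-4,r1:Add2,r2:5,r3:Mul1
  c6: CDB Add2=19; issue SUB r0<-Add1  regs: r0:Add1,r1:19,r2:5,r3:Mul1
  c7: issue SUB r0<-Add2  regs: r0:Add2,r1:19,r2:5,r3:Mul1
  c8: -  regs: r0:Add2,r1:19,r2:5,r3:Mul1
  c9: -  regs: r0:Add2,r1:19,r2:5,r3:Mul1
  c10: CDB Mul1=-20  regs: r0:Add2,r1:19,r2:5,r3:-20
  c11: -  regs: r0:Add2,r1:19,r2:5,r3:-20
  c12: CDB Add1=16  regs: r0:Add2,r1:19,r2:5,r3:-20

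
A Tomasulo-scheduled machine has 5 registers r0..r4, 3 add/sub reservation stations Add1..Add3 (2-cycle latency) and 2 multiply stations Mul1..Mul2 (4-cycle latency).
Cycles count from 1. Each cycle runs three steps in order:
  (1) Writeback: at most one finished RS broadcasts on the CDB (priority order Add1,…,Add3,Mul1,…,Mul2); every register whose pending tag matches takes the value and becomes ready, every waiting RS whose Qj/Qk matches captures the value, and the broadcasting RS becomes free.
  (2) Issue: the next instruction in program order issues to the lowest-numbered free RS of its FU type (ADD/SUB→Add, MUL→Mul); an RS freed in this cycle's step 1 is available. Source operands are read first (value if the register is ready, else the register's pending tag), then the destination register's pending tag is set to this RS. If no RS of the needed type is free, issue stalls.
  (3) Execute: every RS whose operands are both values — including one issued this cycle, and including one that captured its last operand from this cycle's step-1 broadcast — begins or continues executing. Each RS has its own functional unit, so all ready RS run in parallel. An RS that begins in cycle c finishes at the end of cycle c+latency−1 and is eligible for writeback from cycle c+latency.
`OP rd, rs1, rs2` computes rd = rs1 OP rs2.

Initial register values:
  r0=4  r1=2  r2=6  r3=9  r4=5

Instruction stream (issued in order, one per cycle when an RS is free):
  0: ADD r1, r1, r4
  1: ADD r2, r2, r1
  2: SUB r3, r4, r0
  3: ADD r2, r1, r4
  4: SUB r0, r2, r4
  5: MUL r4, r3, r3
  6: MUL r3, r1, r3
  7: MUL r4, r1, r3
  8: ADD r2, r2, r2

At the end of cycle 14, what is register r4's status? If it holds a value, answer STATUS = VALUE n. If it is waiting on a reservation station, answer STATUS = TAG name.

cycle 1: issue ADD r1<-Add1 // r0:4,r1:Add1,r2:6,r3:9,r4:5
cycle 2: issue ADD r2<-Add2 // r0:4,r1:Add1,r2:Add2,r3:9,r4:5
cycle 3: CDB Add1=7; issue SUB r3<-Add1 // r0:4,r1:7,r2:Add2,r3:Add1,r4:5
cycle 4: issue ADD r2<-Add3 // r0:4,r1:7,r2:Add3,r3:Add1,r4:5
cycle 5: CDB Add1=1; issue SUB r0<-Add1 // r0:Add1,r1:7,r2:Add3,r3:1,r4:5
cycle 6: CDB Add2=13; issue MUL r4<-Mul1 // r0:Add1,r1:7,r2:Add3,r3:1,r4:Mul1
cycle 7: CDB Add3=12; issue MUL r3<-Mul2 // r0:Add1,r1:7,r2:12,r3:Mul2,r4:Mul1
cycle 8: stall // r0:Add1,r1:7,r2:12,r3:Mul2,r4:Mul1
cycle 9: CDB Add1=7; stall // r0:7,r1:7,r2:12,r3:Mul2,r4:Mul1
cycle 10: CDB Mul1=1; issue MUL r4<-Mul1 // r0:7,r1:7,r2:12,r3:Mul2,r4:Mul1
cycle 11: CDB Mul2=7; issue ADD r2<-Add1 // r0:7,r1:7,r2:Add1,r3:7,r4:Mul1
cycle 12: - // r0:7,r1:7,r2:Add1,r3:7,r4:Mul1
cycle 13: CDB Add1=24 // r0:7,r1:7,r2:24,r3:7,r4:Mul1
cycle 14: - // r0:7,r1:7,r2:24,r3:7,r4:Mul1

STATUS = TAG Mul1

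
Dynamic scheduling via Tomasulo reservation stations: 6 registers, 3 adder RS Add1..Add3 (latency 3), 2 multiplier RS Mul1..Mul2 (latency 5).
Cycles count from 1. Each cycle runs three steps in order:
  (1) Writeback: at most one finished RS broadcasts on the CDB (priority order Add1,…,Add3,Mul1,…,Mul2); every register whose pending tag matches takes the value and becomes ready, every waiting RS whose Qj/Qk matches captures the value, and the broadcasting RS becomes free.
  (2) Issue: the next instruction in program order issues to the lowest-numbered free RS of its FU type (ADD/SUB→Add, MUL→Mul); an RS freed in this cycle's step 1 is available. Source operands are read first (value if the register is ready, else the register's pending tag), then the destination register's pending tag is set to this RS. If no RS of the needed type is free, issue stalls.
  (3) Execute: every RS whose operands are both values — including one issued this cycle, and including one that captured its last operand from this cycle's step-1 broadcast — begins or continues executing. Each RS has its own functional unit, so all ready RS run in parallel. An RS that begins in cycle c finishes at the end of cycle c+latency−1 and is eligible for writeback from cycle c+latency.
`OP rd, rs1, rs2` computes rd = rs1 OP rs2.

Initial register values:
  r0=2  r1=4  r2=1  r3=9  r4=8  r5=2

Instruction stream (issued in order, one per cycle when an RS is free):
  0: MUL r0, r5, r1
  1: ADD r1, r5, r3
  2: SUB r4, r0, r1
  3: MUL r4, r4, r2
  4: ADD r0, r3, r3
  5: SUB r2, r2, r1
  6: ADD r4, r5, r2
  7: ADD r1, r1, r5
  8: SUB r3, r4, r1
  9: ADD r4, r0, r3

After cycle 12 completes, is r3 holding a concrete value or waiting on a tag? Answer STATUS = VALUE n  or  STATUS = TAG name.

c1: issue MUL r0<-Mul1 | r0:Mul1,r1:4,r2:1,r3:9,r4:8,r5:2
c2: issue ADD r1<-Add1 | r0:Mul1,r1:Add1,r2:1,r3:9,r4:8,r5:2
c3: issue SUB r4<-Add2 | r0:Mul1,r1:Add1,r2:1,r3:9,r4:Add2,r5:2
c4: issue MUL r4<-Mul2 | r0:Mul1,r1:Add1,r2:1,r3:9,r4:Mul2,r5:2
c5: CDB Add1=11; issue ADD r0<-Add1 | r0:Add1,r1:11,r2:1,r3:9,r4:Mul2,r5:2
c6: CDB Mul1=8; issue SUB r2<-Add3 | r0:Add1,r1:11,r2:Add3,r3:9,r4:Mul2,r5:2
c7: stall | r0:Add1,r1:11,r2:Add3,r3:9,r4:Mul2,r5:2
c8: CDB Add1=18; issue ADD r4<-Add1 | r0:18,r1:11,r2:Add3,r3:9,r4:Add1,r5:2
c9: CDB Add2=-3; issue ADD r1<-Add2 | r0:18,r1:Add2,r2:Add3,r3:9,r4:Add1,r5:2
c10: CDB Add3=-10; issue SUB r3<-Add3 | r0:18,r1:Add2,r2:-10,r3:Add3,r4:Add1,r5:2
c11: stall | r0:18,r1:Add2,r2:-10,r3:Add3,r4:Add1,r5:2
c12: CDB Add2=13; issue ADD r4<-Add2 | r0:18,r1:13,r2:-10,r3:Add3,r4:Add2,r5:2

STATUS = TAG Add3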